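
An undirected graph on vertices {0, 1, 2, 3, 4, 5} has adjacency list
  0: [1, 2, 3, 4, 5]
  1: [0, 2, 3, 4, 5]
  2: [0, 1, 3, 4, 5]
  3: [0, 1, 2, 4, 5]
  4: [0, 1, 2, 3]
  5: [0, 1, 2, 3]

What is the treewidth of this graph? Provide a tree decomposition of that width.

Every bag has size at most 5, so the width is 5 − 1 = 4 and tw(G) ≤ 4. On the other hand G contains the 5-clique {0, 1, 2, 3, 4}. A clique must lie in a single bag of any decomposition, so no decomposition can have width below 4. Hence tw(G) = 4 exactly.

Treewidth 4.
One such decomposition:
Bags: B1 = {0, 1, 2, 3, 5}  B2 = {0, 1, 2, 3, 4}
Tree: B1–B2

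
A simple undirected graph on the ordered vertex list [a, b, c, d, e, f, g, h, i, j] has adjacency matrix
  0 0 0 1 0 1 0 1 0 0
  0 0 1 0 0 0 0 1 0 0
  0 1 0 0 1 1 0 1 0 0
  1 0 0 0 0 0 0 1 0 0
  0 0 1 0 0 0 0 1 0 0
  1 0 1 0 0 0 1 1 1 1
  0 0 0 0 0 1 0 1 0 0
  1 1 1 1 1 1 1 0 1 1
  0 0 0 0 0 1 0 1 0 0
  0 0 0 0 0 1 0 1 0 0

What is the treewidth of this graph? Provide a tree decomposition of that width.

The largest bag has 3 vertices, giving width 2; this decomposition certifies tw(G) ≤ 2. Conversely, {a, d, h} is a clique of size 3, and the vertices of any clique must share a bag in every tree decomposition; so some bag has ≥ 3 vertices and tw(G) ≥ 2. Hence tw(G) = 2 exactly.

Treewidth 2.
One such decomposition:
Bags: B1 = {c, f, h}  B2 = {a, f, h}  B3 = {f, h, i}  B4 = {f, g, h}  B5 = {a, d, h}  B6 = {c, e, h}  B7 = {b, c, h}  B8 = {f, h, j}
Tree: B1–B2, B2–B3, B2–B4, B2–B5, B1–B6, B6–B7, B3–B8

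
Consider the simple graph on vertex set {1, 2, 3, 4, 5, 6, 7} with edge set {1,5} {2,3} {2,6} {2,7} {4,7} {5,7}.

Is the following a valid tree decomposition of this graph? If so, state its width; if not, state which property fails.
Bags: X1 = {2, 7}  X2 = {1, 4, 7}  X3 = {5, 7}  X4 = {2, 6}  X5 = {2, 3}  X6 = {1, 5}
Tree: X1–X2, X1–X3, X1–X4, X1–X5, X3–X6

A tree decomposition must satisfy three properties: every vertex lies in some bag; for every edge, both endpoints lie together in some bag; and for every vertex, the bags containing it form a connected subtree. Here bags containing vertex 1 are not connected in the tree, so the decomposition is invalid.

No — bags containing vertex 1 are not connected in the tree.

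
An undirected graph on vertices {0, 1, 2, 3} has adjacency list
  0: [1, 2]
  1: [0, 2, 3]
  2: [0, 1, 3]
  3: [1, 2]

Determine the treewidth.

A width-2 tree decomposition is:
Bags: B1 = {0, 1, 2}  B2 = {1, 2, 3}
Tree: B1–B2
The largest bag has 3 vertices, giving width 2; this decomposition certifies tw(G) ≤ 2. Conversely, {0, 1, 2} is a clique of size 3, and the vertices of any clique must share a bag in every tree decomposition; so some bag has ≥ 3 vertices and tw(G) ≥ 2. The upper and lower bounds meet at 2, so that is the treewidth.

2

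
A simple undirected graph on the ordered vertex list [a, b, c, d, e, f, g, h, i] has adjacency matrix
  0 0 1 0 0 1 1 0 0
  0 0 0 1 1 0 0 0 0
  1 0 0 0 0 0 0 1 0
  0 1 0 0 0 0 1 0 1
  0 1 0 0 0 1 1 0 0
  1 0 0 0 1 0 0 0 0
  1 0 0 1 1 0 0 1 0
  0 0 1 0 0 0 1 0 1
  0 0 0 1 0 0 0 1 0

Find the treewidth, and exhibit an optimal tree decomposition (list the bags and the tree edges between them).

Every bag has size at most 4, so the width is 4 − 1 = 3 and tw(G) ≤ 3. For the lower bound: the 4 vertex sets {c,h,i}, {a}, {g}, {b,d,e,f} are disjoint, each induces a connected subgraph, and every pair is joined by at least one edge of G. Contracting each set to a single vertex therefore yields K_{4} as a minor, and since treewidth is minor-monotone, tw(G) ≥ tw(K_{4}) = 3. Combining the bounds, tw(G) = 3.

Treewidth 3.
One optimal decomposition is:
Bags: B1 = {a, c, h, i}  B2 = {a, g, h, i}  B3 = {a, d, g, i}  B4 = {a, d, f, g}  B5 = {d, e, f, g}  B6 = {b, d, e, f}
Tree: B1–B2, B2–B3, B3–B4, B4–B5, B5–B6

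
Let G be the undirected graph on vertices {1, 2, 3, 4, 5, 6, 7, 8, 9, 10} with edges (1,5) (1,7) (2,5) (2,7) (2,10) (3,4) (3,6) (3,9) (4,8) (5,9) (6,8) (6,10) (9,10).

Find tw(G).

2

A width-2 tree decomposition is:
Bags: B1 = {1, 5, 7}  B2 = {2, 5, 7}  B3 = {2, 5, 9}  B4 = {2, 9, 10}  B5 = {3, 9, 10}  B6 = {3, 6, 10}  B7 = {3, 4, 6}  B8 = {4, 6, 8}
Tree: B1–B2, B2–B3, B3–B4, B4–B5, B5–B6, B6–B7, B7–B8
Each bag holds 3 vertices, so the decomposition has width 2, which upper-bounds the treewidth. For the lower bound, G contains the cycle 1–7–2–5–1, so G is not a forest; only forests have treewidth ≤ 1, hence tw(G) ≥ 2. Hence tw(G) = 2 exactly.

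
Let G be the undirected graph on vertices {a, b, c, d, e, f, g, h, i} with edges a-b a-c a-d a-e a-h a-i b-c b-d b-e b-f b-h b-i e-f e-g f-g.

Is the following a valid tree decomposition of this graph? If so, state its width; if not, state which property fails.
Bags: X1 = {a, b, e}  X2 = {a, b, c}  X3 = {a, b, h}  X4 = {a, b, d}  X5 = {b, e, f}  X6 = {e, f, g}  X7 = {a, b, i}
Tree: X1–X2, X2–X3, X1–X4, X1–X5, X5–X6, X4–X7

Yes; width 2.

Vertex coverage: the bags together contain {a, b, c, d, e, f, g, h, i}, the full vertex set. Edge coverage: each edge of G has both endpoints in at least one bag. Running intersection: for every vertex, the bags containing it form a connected subtree. All three properties hold, so this is a valid tree decomposition of width max|bag| − 1 = 2, and hence tw(G) ≤ 2.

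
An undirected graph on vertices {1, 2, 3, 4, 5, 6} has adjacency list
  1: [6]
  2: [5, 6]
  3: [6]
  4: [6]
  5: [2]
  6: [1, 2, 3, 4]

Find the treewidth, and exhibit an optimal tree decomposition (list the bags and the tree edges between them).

The largest bag has 2 vertices, giving width 1; this decomposition certifies tw(G) ≤ 1. Any graph with an edge has treewidth ≥ 1, and G has the edge 2–6. Therefore the treewidth is 1.

Treewidth 1.
One such decomposition:
Bags: B1 = {2, 6}  B2 = {3, 6}  B3 = {4, 6}  B4 = {1, 6}  B5 = {2, 5}
Tree: B1–B2, B1–B3, B2–B4, B1–B5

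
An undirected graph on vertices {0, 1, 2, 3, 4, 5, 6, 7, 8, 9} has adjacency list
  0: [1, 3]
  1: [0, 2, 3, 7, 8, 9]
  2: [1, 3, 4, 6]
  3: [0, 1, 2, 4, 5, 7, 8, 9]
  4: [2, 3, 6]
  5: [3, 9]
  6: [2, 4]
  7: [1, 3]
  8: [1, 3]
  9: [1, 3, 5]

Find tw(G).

2

A width-2 tree decomposition is:
Bags: B1 = {1, 2, 3}  B2 = {2, 3, 4}  B3 = {0, 1, 3}  B4 = {1, 3, 9}  B5 = {2, 4, 6}  B6 = {3, 5, 9}  B7 = {1, 3, 8}  B8 = {1, 3, 7}
Tree: B1–B2, B1–B3, B1–B4, B2–B5, B4–B6, B4–B7, B7–B8
Every bag has size at most 3, so the width is 3 − 1 = 2 and tw(G) ≤ 2. Conversely, {0, 1, 3} is a clique of size 3, and the vertices of any clique must share a bag in every tree decomposition; so some bag has ≥ 3 vertices and tw(G) ≥ 2. Hence tw(G) = 2 exactly.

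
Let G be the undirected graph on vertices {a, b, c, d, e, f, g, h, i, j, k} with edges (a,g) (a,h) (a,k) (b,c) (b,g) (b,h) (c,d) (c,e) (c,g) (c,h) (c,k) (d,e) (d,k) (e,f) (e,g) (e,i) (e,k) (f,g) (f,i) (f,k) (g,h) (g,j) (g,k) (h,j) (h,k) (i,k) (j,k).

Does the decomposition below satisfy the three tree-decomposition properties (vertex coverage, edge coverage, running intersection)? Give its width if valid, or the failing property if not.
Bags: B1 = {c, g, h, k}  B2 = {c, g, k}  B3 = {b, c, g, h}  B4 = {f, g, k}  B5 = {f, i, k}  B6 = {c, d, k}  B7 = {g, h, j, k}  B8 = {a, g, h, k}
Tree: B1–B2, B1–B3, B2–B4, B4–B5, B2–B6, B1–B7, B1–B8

A tree decomposition must satisfy three properties: every vertex lies in some bag; for every edge, both endpoints lie together in some bag; and for every vertex, the bags containing it form a connected subtree. Here vertex e appears in no bag, so the decomposition is invalid.

No — vertex e appears in no bag.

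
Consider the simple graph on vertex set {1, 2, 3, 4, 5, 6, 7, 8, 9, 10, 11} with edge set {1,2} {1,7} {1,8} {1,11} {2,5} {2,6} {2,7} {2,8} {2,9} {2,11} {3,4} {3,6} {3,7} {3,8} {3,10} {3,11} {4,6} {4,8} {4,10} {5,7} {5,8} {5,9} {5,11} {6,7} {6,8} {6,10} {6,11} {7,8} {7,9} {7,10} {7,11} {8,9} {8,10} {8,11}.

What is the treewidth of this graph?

4

A width-4 tree decomposition is:
Bags: B1 = {2, 5, 7, 8, 11}  B2 = {2, 5, 7, 8, 9}  B3 = {2, 6, 7, 8, 11}  B4 = {3, 6, 7, 8, 11}  B5 = {3, 6, 7, 8, 10}  B6 = {3, 4, 6, 8, 10}  B7 = {1, 2, 7, 8, 11}
Tree: B1–B2, B1–B3, B3–B4, B4–B5, B5–B6, B1–B7
The largest bag has 5 vertices, giving width 4; this decomposition certifies tw(G) ≤ 4. For the lower bound, the 5 vertices {3, 4, 6, 8, 10} are pairwise adjacent, and any tree decomposition puts a clique entirely inside one bag — forcing width ≥ 4. Combining the bounds, tw(G) = 4.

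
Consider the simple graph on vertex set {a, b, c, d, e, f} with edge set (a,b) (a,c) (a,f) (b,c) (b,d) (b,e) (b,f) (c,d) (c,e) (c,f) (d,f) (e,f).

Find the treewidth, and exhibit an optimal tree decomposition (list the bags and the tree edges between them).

Treewidth 3.
Bags: B1 = {a, b, c, f}  B2 = {b, c, d, f}  B3 = {b, c, e, f}
Tree: B1–B2, B1–B3

Every bag has size at most 4, so the width is 4 − 1 = 3 and tw(G) ≤ 3. On the other hand G contains the 4-clique {b, c, d, f}. A clique must lie in a single bag of any decomposition, so no decomposition can have width below 3. Combining the bounds, tw(G) = 3.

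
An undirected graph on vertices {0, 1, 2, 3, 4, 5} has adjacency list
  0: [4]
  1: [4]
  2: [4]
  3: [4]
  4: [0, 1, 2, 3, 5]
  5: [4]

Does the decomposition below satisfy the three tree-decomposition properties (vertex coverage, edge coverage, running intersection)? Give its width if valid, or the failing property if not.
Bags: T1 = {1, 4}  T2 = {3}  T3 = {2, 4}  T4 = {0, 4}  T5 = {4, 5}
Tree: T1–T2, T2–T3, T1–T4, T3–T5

A tree decomposition must satisfy three properties: every vertex lies in some bag; for every edge, both endpoints lie together in some bag; and for every vertex, the bags containing it form a connected subtree. Here edge (4,3) lies in no bag, so the decomposition is invalid.

No — edge (4,3) lies in no bag.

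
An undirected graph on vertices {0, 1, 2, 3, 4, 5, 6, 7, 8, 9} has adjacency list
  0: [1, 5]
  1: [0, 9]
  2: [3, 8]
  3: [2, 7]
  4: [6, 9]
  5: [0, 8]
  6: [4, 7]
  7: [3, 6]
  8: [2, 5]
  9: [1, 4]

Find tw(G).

2

A width-2 tree decomposition is:
Bags: B1 = {0, 1, 9}  B2 = {0, 5, 9}  B3 = {5, 8, 9}  B4 = {2, 8, 9}  B5 = {2, 3, 9}  B6 = {3, 7, 9}  B7 = {6, 7, 9}  B8 = {4, 6, 9}
Tree: B1–B2, B2–B3, B3–B4, B4–B5, B5–B6, B6–B7, B7–B8
Every bag has size at most 3, so the width is 3 − 1 = 2 and tw(G) ≤ 2. For the lower bound, G contains the cycle 9–1–0–5–8–2–3–7–6–4–9, so G is not a forest; only forests have treewidth ≤ 1, hence tw(G) ≥ 2. Combining the bounds, tw(G) = 2.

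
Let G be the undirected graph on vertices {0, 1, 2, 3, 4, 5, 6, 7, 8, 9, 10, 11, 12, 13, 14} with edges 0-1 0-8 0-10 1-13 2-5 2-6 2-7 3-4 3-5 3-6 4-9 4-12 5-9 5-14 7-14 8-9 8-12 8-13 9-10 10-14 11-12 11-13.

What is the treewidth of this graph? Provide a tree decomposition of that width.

Treewidth 3.
Bags: B1 = {2, 6, 7, 14}  B2 = {2, 5, 6, 14}  B3 = {3, 5, 6, 14}  B4 = {3, 5, 10, 14}  B5 = {3, 5, 9, 10}  B6 = {3, 4, 9, 10}  B7 = {0, 4, 9, 10}  B8 = {0, 4, 8, 9}  B9 = {0, 4, 8, 12}  B10 = {0, 1, 8, 12}  B11 = {1, 8, 12, 13}  B12 = {1, 11, 12, 13}
Tree: B1–B2, B2–B3, B3–B4, B4–B5, B5–B6, B6–B7, B7–B8, B8–B9, B9–B10, B10–B11, B11–B12

Every bag has size at most 4, so the width is 4 − 1 = 3 and tw(G) ≤ 3. For the lower bound: the 4 vertex sets {2,6,7}, {14}, {5}, {3,4,9,10} are disjoint, each induces a connected subgraph, and every pair is joined by at least one edge of G. Contracting each set to a single vertex therefore yields K_{4} as a minor, and since treewidth is minor-monotone, tw(G) ≥ tw(K_{4}) = 3. The upper and lower bounds meet at 3, so that is the treewidth.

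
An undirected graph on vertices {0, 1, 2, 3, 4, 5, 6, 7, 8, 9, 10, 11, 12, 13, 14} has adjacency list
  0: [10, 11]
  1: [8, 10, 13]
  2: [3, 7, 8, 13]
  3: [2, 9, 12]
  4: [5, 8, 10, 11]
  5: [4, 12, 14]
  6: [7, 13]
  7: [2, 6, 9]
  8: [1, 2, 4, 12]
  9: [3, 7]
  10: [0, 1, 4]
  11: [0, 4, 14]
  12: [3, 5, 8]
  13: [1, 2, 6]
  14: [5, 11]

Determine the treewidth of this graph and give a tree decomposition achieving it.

The largest bag has 4 vertices, giving width 3; this decomposition certifies tw(G) ≤ 3. For the lower bound: the 4 vertex sets {6,7,9}, {13}, {2}, {1,3,8,12} are disjoint, each induces a connected subgraph, and every pair is joined by at least one edge of G. Contracting each set to a single vertex therefore yields K_{4} as a minor, and since treewidth is minor-monotone, tw(G) ≥ tw(K_{4}) = 3. Hence tw(G) = 3 exactly.

Treewidth 3.
Bags: B1 = {6, 7, 9, 13}  B2 = {2, 7, 9, 13}  B3 = {2, 3, 9, 13}  B4 = {1, 2, 3, 13}  B5 = {1, 2, 3, 8}  B6 = {1, 3, 8, 12}  B7 = {1, 8, 10, 12}  B8 = {4, 8, 10, 12}  B9 = {4, 5, 10, 12}  B10 = {0, 4, 5, 10}  B11 = {0, 4, 5, 11}  B12 = {0, 5, 11, 14}
Tree: B1–B2, B2–B3, B3–B4, B4–B5, B5–B6, B6–B7, B7–B8, B8–B9, B9–B10, B10–B11, B11–B12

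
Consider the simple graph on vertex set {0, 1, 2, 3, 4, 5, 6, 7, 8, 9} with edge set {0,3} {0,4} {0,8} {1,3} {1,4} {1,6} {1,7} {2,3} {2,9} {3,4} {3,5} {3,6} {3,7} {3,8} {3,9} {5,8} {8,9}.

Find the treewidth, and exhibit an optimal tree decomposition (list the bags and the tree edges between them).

Each bag holds 3 vertices, so the decomposition has width 2, which upper-bounds the treewidth. Conversely, {0, 3, 8} is a clique of size 3, and the vertices of any clique must share a bag in every tree decomposition; so some bag has ≥ 3 vertices and tw(G) ≥ 2. Combining the bounds, tw(G) = 2.

Treewidth 2.
One optimal decomposition is:
Bags: B1 = {0, 3, 4}  B2 = {0, 3, 8}  B3 = {1, 3, 4}  B4 = {1, 3, 7}  B5 = {3, 8, 9}  B6 = {1, 3, 6}  B7 = {2, 3, 9}  B8 = {3, 5, 8}
Tree: B1–B2, B1–B3, B3–B4, B2–B5, B4–B6, B5–B7, B2–B8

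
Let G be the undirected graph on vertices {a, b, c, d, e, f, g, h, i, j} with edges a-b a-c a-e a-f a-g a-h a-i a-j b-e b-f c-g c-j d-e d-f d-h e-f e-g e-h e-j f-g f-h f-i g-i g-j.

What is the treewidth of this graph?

3

A width-3 tree decomposition is:
Bags: B1 = {a, e, f, h}  B2 = {a, e, f, g}  B3 = {a, f, g, i}  B4 = {a, b, e, f}  B5 = {a, e, g, j}  B6 = {a, c, g, j}  B7 = {d, e, f, h}
Tree: B1–B2, B2–B3, B2–B4, B2–B5, B5–B6, B1–B7
Every bag has size at most 4, so the width is 4 − 1 = 3 and tw(G) ≤ 3. Conversely, {d, e, f, h} is a clique of size 4, and the vertices of any clique must share a bag in every tree decomposition; so some bag has ≥ 4 vertices and tw(G) ≥ 3. Therefore the treewidth is 3.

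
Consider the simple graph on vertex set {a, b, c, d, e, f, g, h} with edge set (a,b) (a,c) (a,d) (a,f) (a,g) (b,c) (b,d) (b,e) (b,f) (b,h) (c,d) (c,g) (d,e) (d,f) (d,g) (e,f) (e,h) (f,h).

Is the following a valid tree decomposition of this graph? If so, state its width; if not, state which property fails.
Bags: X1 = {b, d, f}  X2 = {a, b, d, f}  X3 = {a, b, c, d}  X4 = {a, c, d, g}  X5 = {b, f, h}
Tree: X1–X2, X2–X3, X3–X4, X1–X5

No — vertex e appears in no bag.

A tree decomposition must satisfy three properties: every vertex lies in some bag; for every edge, both endpoints lie together in some bag; and for every vertex, the bags containing it form a connected subtree. Here vertex e appears in no bag, so the decomposition is invalid.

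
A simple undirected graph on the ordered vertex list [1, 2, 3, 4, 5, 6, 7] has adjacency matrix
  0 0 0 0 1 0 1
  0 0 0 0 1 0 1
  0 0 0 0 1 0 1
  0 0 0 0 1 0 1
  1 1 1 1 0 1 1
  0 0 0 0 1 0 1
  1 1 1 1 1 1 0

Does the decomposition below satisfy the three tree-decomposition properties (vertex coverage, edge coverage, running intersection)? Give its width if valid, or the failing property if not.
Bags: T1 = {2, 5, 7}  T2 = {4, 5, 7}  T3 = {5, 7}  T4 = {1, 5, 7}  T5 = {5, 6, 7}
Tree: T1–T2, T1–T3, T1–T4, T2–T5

A tree decomposition must satisfy three properties: every vertex lies in some bag; for every edge, both endpoints lie together in some bag; and for every vertex, the bags containing it form a connected subtree. Here vertex 3 appears in no bag, so the decomposition is invalid.

No — vertex 3 appears in no bag.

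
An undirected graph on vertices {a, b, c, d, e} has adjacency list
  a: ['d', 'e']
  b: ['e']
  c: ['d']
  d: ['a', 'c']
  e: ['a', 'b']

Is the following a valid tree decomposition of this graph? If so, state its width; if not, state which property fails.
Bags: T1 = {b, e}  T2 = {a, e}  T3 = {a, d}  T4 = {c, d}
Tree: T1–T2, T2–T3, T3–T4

Yes; width 1.

Checking the three conditions: (i) the bags cover all of {a, b, c, d, e}; (ii) for each edge, some bag contains both endpoints; (iii) the bags containing any fixed vertex form a subtree. All hold, so the decomposition is valid with width 2 − 1 = 1.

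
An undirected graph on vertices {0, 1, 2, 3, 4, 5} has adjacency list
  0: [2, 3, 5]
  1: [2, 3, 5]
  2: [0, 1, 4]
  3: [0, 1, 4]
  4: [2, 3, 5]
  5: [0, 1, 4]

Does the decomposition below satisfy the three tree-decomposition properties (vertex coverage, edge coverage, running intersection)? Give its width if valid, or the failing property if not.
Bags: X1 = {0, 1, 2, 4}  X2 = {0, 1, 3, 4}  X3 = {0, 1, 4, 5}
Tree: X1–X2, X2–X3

Every vertex of G appears in some bag (union = {0, 1, 2, 3, 4, 5}); every edge is covered by a bag; and for each vertex v the set of bags containing v is connected in the bag tree. The decomposition is therefore valid. The largest bag has 4 vertices, so the width is 3.

Yes; width 3.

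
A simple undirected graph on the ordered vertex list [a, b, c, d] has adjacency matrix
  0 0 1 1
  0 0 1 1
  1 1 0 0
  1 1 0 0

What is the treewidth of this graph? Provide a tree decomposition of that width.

Each bag holds 3 vertices, so the decomposition has width 2, which upper-bounds the treewidth. Since a–d–b–c–a is a cycle in G, G is not acyclic. Forests are exactly the graphs of treewidth ≤ 1, so tw(G) ≥ 2. Hence tw(G) = 2 exactly.

Treewidth 2.
One optimal decomposition is:
Bags: B1 = {a, b, d}  B2 = {a, b, c}
Tree: B1–B2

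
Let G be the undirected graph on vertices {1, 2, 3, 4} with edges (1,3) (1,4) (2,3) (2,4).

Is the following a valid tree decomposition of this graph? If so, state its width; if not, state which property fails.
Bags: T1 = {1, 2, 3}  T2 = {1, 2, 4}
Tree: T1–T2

Yes; width 2.

Every vertex of G appears in some bag (union = {1, 2, 3, 4}); every edge is covered by a bag; and for each vertex v the set of bags containing v is connected in the bag tree. The decomposition is therefore valid. The largest bag has 3 vertices, so the width is 2.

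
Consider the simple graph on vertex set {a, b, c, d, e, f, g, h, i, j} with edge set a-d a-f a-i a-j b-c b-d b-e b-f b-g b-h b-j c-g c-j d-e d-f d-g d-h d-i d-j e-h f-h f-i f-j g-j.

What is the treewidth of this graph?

A width-3 tree decomposition is:
Bags: B1 = {a, d, f, j}  B2 = {b, d, f, j}  B3 = {b, d, g, j}  B4 = {b, d, f, h}  B5 = {b, c, g, j}  B6 = {a, d, f, i}  B7 = {b, d, e, h}
Tree: B1–B2, B2–B3, B2–B4, B3–B5, B1–B6, B4–B7
Each bag holds 4 vertices, so the decomposition has width 3, which upper-bounds the treewidth. Conversely, {b, d, g, j} is a clique of size 4, and the vertices of any clique must share a bag in every tree decomposition; so some bag has ≥ 4 vertices and tw(G) ≥ 3. The upper and lower bounds meet at 3, so that is the treewidth.

3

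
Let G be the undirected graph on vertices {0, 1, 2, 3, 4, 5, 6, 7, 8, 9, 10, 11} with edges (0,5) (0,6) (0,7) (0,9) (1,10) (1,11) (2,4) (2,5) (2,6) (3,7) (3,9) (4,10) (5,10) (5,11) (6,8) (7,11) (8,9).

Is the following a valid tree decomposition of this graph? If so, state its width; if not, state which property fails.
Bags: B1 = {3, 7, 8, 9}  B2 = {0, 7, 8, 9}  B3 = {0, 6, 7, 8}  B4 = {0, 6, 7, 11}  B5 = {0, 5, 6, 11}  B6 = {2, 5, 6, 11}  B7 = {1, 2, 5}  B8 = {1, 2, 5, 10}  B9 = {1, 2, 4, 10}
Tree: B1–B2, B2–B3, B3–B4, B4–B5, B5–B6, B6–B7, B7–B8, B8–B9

A tree decomposition must satisfy three properties: every vertex lies in some bag; for every edge, both endpoints lie together in some bag; and for every vertex, the bags containing it form a connected subtree. Here edge (11,1) lies in no bag, so the decomposition is invalid.

No — edge (11,1) lies in no bag.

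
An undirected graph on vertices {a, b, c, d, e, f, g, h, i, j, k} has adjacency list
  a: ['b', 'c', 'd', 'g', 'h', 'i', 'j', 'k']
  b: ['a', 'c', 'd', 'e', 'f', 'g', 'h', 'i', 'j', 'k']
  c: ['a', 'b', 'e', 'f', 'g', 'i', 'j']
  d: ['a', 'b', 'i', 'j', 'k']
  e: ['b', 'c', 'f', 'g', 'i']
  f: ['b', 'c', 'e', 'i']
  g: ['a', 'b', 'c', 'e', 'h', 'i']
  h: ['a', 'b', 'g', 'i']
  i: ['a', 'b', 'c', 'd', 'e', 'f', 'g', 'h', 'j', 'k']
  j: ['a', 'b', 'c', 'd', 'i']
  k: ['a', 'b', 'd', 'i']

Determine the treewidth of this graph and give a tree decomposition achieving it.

The largest bag has 5 vertices, giving width 4; this decomposition certifies tw(G) ≤ 4. For the lower bound, the 5 vertices {a, b, d, i, j} are pairwise adjacent, and any tree decomposition puts a clique entirely inside one bag — forcing width ≥ 4. Therefore the treewidth is 4.

Treewidth 4.
One such decomposition:
Bags: B1 = {a, b, c, g, i}  B2 = {a, b, c, i, j}  B3 = {b, c, e, g, i}  B4 = {a, b, d, i, j}  B5 = {a, b, g, h, i}  B6 = {a, b, d, i, k}  B7 = {b, c, e, f, i}
Tree: B1–B2, B1–B3, B2–B4, B1–B5, B4–B6, B3–B7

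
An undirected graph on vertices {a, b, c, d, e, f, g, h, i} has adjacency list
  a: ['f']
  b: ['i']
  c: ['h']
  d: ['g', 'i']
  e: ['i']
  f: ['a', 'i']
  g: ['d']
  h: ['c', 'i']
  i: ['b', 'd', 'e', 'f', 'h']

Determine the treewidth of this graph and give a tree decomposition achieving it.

The largest bag has 2 vertices, giving width 1; this decomposition certifies tw(G) ≤ 1. Since G has at least one edge (e.g. f–i), it is not an edgeless graph, so tw(G) ≥ 1. Therefore the treewidth is 1.

Treewidth 1.
Bags: B1 = {f, i}  B2 = {a, f}  B3 = {d, i}  B4 = {e, i}  B5 = {b, i}  B6 = {h, i}  B7 = {c, h}  B8 = {d, g}
Tree: B1–B2, B1–B3, B1–B4, B1–B5, B4–B6, B6–B7, B3–B8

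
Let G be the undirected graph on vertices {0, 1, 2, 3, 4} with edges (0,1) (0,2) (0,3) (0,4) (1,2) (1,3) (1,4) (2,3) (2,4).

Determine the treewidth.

3

A width-3 tree decomposition is:
Bags: B1 = {0, 1, 2, 4}  B2 = {0, 1, 2, 3}
Tree: B1–B2
Each bag holds 4 vertices, so the decomposition has width 3, which upper-bounds the treewidth. On the other hand G contains the 4-clique {0, 1, 2, 3}. A clique must lie in a single bag of any decomposition, so no decomposition can have width below 3. The upper and lower bounds meet at 3, so that is the treewidth.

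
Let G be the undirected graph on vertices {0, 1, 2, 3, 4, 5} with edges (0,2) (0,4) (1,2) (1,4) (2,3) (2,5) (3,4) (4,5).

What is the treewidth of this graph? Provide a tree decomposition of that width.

Every bag has size at most 3, so the width is 3 − 1 = 2 and tw(G) ≤ 2. The edges 5–4–1–2–5 form a cycle, so G is not a tree and its treewidth is at least 2. Hence tw(G) = 2 exactly.

Treewidth 2.
Bags: B1 = {2, 4, 5}  B2 = {1, 2, 4}  B3 = {2, 3, 4}  B4 = {0, 2, 4}
Tree: B1–B2, B2–B3, B3–B4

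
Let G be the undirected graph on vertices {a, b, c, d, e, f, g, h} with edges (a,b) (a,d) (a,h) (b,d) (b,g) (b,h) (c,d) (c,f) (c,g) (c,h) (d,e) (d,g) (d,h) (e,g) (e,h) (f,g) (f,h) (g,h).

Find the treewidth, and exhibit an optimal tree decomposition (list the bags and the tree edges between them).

Treewidth 3.
One optimal decomposition is:
Bags: B1 = {b, d, g, h}  B2 = {a, b, d, h}  B3 = {c, d, g, h}  B4 = {c, f, g, h}  B5 = {d, e, g, h}
Tree: B1–B2, B1–B3, B3–B4, B3–B5

Every bag has size at most 4, so the width is 4 − 1 = 3 and tw(G) ≤ 3. Conversely, {d, e, g, h} is a clique of size 4, and the vertices of any clique must share a bag in every tree decomposition; so some bag has ≥ 4 vertices and tw(G) ≥ 3. Hence tw(G) = 3 exactly.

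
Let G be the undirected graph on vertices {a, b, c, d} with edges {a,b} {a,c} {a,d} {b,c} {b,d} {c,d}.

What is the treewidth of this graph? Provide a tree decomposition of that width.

With just one bag of size 4, the width is 4 − 1 = 3, so tw(G) ≤ 3. For the lower bound, the 4 vertices {a, b, c, d} are pairwise adjacent, and any tree decomposition puts a clique entirely inside one bag — forcing width ≥ 3. Hence tw(G) = 3 exactly.

Treewidth 3.
One such decomposition:
Bags: B1 = {a, b, c, d}
Tree: (single bag)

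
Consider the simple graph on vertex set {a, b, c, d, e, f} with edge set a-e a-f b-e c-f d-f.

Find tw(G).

1

A width-1 tree decomposition is:
Bags: B1 = {d, f}  B2 = {a, f}  B3 = {a, e}  B4 = {c, f}  B5 = {b, e}
Tree: B1–B2, B2–B3, B1–B4, B3–B5
Every bag has size at most 2, so the width is 2 − 1 = 1 and tw(G) ≤ 1. Any graph with an edge has treewidth ≥ 1, and G has the edge d–f. The upper and lower bounds meet at 1, so that is the treewidth.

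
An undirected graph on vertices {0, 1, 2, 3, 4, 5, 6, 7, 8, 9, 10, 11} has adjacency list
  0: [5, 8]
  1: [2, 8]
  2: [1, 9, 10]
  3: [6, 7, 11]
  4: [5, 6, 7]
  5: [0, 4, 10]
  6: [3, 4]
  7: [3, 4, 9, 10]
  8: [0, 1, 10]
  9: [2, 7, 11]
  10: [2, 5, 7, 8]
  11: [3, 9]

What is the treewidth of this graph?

A width-3 tree decomposition is:
Bags: B1 = {0, 1, 2, 8}  B2 = {0, 2, 8, 10}  B3 = {0, 2, 5, 10}  B4 = {2, 5, 9, 10}  B5 = {5, 7, 9, 10}  B6 = {4, 5, 7, 9}  B7 = {4, 7, 9, 11}  B8 = {3, 4, 7, 11}  B9 = {3, 4, 6, 11}
Tree: B1–B2, B2–B3, B3–B4, B4–B5, B5–B6, B6–B7, B7–B8, B8–B9
The largest bag has 4 vertices, giving width 3; this decomposition certifies tw(G) ≤ 3. For the lower bound: the 4 vertex sets {0,1,8}, {2}, {10}, {4,5,7,9} are disjoint, each induces a connected subgraph, and every pair is joined by at least one edge of G. Contracting each set to a single vertex therefore yields K_{4} as a minor, and since treewidth is minor-monotone, tw(G) ≥ tw(K_{4}) = 3. Therefore the treewidth is 3.

3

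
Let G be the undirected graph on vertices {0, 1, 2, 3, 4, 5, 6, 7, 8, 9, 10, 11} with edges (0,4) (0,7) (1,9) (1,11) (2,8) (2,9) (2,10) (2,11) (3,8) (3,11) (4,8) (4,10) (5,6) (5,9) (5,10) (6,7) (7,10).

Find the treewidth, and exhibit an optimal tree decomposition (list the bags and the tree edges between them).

Treewidth 3.
Bags: B1 = {0, 5, 6, 7}  B2 = {0, 5, 7, 10}  B3 = {0, 4, 5, 10}  B4 = {4, 5, 9, 10}  B5 = {2, 4, 9, 10}  B6 = {2, 4, 8, 9}  B7 = {1, 2, 8, 9}  B8 = {1, 2, 8, 11}  B9 = {1, 3, 8, 11}
Tree: B1–B2, B2–B3, B3–B4, B4–B5, B5–B6, B6–B7, B7–B8, B8–B9

The largest bag has 4 vertices, giving width 3; this decomposition certifies tw(G) ≤ 3. For the lower bound: the 4 vertex sets {0,6,7}, {5}, {10}, {2,4,8,9} are disjoint, each induces a connected subgraph, and every pair is joined by at least one edge of G. Contracting each set to a single vertex therefore yields K_{4} as a minor, and since treewidth is minor-monotone, tw(G) ≥ tw(K_{4}) = 3. The upper and lower bounds meet at 3, so that is the treewidth.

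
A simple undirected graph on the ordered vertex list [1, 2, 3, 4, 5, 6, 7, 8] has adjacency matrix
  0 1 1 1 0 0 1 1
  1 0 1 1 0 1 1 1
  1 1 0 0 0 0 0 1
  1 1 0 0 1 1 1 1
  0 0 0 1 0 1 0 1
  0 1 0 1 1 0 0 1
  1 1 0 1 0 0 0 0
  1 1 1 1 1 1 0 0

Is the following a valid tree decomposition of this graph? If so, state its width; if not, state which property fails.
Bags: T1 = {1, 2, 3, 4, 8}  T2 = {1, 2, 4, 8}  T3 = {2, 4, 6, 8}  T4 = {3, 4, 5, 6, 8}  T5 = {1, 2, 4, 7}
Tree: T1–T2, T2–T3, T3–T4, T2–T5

No — bags containing vertex 3 are not connected in the tree.

A tree decomposition must satisfy three properties: every vertex lies in some bag; for every edge, both endpoints lie together in some bag; and for every vertex, the bags containing it form a connected subtree. Here bags containing vertex 3 are not connected in the tree, so the decomposition is invalid.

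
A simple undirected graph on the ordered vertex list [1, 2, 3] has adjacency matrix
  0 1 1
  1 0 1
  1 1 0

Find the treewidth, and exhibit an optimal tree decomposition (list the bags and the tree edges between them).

A single bag containing all 3 vertices is trivially a valid decomposition of width 2. Conversely, {1, 2, 3} is a clique of size 3, and the vertices of any clique must share a bag in every tree decomposition; so some bag has ≥ 3 vertices and tw(G) ≥ 2. Therefore the treewidth is 2.

Treewidth 2.
One optimal decomposition is:
Bags: B1 = {1, 2, 3}
Tree: (single bag)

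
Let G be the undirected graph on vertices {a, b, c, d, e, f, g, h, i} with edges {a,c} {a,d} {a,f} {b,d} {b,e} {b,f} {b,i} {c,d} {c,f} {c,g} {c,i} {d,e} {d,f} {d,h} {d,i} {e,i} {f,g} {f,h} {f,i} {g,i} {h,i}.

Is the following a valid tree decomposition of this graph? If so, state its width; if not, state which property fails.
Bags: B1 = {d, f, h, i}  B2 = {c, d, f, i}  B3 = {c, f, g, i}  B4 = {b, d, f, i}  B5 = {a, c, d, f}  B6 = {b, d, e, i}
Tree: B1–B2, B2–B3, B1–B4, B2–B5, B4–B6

Yes; width 3.

Every vertex of G appears in some bag (union = {a, b, c, d, e, f, g, h, i}); every edge is covered by a bag; and for each vertex v the set of bags containing v is connected in the bag tree. The decomposition is therefore valid. The largest bag has 4 vertices, so the width is 3.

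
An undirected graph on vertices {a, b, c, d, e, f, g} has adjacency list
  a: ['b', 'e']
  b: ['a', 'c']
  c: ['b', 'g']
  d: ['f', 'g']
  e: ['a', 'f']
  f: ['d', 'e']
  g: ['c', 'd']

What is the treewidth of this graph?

A width-2 tree decomposition is:
Bags: B1 = {c, d, g}  B2 = {b, c, d}  B3 = {a, b, d}  B4 = {a, d, e}  B5 = {d, e, f}
Tree: B1–B2, B2–B3, B3–B4, B4–B5
The largest bag has 3 vertices, giving width 2; this decomposition certifies tw(G) ≤ 2. Since d–g–c–b–a–e–f–d is a cycle in G, G is not acyclic. Forests are exactly the graphs of treewidth ≤ 1, so tw(G) ≥ 2. Therefore the treewidth is 2.

2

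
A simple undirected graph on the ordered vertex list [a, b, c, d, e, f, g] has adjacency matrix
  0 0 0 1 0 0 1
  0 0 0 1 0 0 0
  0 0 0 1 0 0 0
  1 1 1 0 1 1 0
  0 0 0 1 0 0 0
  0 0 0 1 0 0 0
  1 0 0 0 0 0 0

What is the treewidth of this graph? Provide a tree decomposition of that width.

Treewidth 1.
Bags: B1 = {a, d}  B2 = {d, e}  B3 = {a, g}  B4 = {d, f}  B5 = {c, d}  B6 = {b, d}
Tree: B1–B2, B1–B3, B2–B4, B1–B5, B4–B6

The largest bag has 2 vertices, giving width 1; this decomposition certifies tw(G) ≤ 1. Since G has at least one edge (e.g. d–a), it is not an edgeless graph, so tw(G) ≥ 1. The upper and lower bounds meet at 1, so that is the treewidth.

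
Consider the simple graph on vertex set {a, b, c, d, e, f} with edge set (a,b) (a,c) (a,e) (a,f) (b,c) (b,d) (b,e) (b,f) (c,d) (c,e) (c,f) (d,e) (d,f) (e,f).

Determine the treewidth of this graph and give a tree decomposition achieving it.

Treewidth 4.
One optimal decomposition is:
Bags: B1 = {b, c, d, e, f}  B2 = {a, b, c, e, f}
Tree: B1–B2

Every bag has size at most 5, so the width is 5 − 1 = 4 and tw(G) ≤ 4. On the other hand G contains the 5-clique {b, c, d, e, f}. A clique must lie in a single bag of any decomposition, so no decomposition can have width below 4. The upper and lower bounds meet at 4, so that is the treewidth.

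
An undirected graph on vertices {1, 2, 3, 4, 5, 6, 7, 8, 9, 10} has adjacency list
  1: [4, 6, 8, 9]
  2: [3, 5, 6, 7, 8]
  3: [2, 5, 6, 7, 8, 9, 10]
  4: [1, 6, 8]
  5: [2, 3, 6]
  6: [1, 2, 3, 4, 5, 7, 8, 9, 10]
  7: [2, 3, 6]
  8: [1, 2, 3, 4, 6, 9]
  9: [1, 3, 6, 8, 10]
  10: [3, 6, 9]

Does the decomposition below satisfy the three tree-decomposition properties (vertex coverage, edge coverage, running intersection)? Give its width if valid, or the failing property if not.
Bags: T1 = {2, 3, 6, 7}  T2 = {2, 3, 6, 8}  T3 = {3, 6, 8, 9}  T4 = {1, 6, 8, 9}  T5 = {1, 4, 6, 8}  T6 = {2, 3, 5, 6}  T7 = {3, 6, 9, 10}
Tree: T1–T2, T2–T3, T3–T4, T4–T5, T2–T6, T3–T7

Vertex coverage: the bags together contain {1, 2, 3, 4, 5, 6, 7, 8, 9, 10}, the full vertex set. Edge coverage: each edge of G has both endpoints in at least one bag. Running intersection: for every vertex, the bags containing it form a connected subtree. All three properties hold, so this is a valid tree decomposition of width max|bag| − 1 = 3, and hence tw(G) ≤ 3.

Yes; width 3.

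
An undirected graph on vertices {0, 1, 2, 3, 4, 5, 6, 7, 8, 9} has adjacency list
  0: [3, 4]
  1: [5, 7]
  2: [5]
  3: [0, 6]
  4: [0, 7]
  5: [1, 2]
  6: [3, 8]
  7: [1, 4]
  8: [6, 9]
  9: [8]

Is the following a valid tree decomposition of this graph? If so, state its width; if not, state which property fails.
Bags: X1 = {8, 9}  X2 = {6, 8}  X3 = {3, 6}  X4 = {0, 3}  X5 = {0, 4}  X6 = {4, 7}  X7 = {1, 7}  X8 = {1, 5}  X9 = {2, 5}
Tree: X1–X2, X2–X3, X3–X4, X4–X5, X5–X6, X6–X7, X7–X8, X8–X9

Yes; width 1.

Vertex coverage: the bags together contain {0, 1, 2, 3, 4, 5, 6, 7, 8, 9}, the full vertex set. Edge coverage: each edge of G has both endpoints in at least one bag. Running intersection: for every vertex, the bags containing it form a connected subtree. All three properties hold, so this is a valid tree decomposition of width max|bag| − 1 = 1, and hence tw(G) ≤ 1.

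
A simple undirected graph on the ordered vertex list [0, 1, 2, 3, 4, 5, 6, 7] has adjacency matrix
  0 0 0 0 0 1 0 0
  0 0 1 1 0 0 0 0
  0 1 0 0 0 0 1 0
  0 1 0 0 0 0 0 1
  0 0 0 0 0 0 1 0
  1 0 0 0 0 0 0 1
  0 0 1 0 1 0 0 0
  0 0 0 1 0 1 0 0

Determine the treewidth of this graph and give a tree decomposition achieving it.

Every bag has size at most 2, so the width is 2 − 1 = 1 and tw(G) ≤ 1. G has an edge, so its treewidth is at least 1. Hence tw(G) = 1 exactly.

Treewidth 1.
Bags: B1 = {0, 5}  B2 = {5, 7}  B3 = {3, 7}  B4 = {1, 3}  B5 = {1, 2}  B6 = {2, 6}  B7 = {4, 6}
Tree: B1–B2, B2–B3, B3–B4, B4–B5, B5–B6, B6–B7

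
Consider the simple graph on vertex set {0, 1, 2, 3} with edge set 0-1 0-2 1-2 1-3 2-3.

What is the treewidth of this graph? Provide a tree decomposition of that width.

Treewidth 2.
One such decomposition:
Bags: B1 = {0, 1, 2}  B2 = {1, 2, 3}
Tree: B1–B2

The largest bag has 3 vertices, giving width 2; this decomposition certifies tw(G) ≤ 2. Conversely, {0, 1, 2} is a clique of size 3, and the vertices of any clique must share a bag in every tree decomposition; so some bag has ≥ 3 vertices and tw(G) ≥ 2. Therefore the treewidth is 2.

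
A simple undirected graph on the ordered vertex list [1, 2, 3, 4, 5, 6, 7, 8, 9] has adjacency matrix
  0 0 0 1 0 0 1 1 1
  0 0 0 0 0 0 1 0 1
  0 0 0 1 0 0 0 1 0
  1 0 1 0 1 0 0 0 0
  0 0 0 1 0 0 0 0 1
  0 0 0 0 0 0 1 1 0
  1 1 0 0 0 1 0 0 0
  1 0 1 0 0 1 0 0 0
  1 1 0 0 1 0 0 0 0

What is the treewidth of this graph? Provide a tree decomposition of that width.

Treewidth 3.
Bags: B1 = {3, 4, 5, 9}  B2 = {1, 3, 4, 9}  B3 = {1, 3, 8, 9}  B4 = {1, 2, 8, 9}  B5 = {1, 2, 7, 8}  B6 = {2, 6, 7, 8}
Tree: B1–B2, B2–B3, B3–B4, B4–B5, B5–B6

Every bag has size at most 4, so the width is 4 − 1 = 3 and tw(G) ≤ 3. For the lower bound: the 4 vertex sets {3,4,5}, {9}, {1}, {2,6,7,8} are disjoint, each induces a connected subgraph, and every pair is joined by at least one edge of G. Contracting each set to a single vertex therefore yields K_{4} as a minor, and since treewidth is minor-monotone, tw(G) ≥ tw(K_{4}) = 3. Therefore the treewidth is 3.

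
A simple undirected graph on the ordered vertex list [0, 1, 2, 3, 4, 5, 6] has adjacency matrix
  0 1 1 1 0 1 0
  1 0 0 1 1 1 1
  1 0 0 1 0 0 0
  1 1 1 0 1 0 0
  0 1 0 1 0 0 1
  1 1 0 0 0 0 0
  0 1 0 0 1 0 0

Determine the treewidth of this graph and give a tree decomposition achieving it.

Treewidth 2.
Bags: B1 = {0, 1, 3}  B2 = {0, 2, 3}  B3 = {1, 3, 4}  B4 = {0, 1, 5}  B5 = {1, 4, 6}
Tree: B1–B2, B1–B3, B1–B4, B3–B5

Each bag holds 3 vertices, so the decomposition has width 2, which upper-bounds the treewidth. Conversely, {0, 1, 3} is a clique of size 3, and the vertices of any clique must share a bag in every tree decomposition; so some bag has ≥ 3 vertices and tw(G) ≥ 2. The upper and lower bounds meet at 2, so that is the treewidth.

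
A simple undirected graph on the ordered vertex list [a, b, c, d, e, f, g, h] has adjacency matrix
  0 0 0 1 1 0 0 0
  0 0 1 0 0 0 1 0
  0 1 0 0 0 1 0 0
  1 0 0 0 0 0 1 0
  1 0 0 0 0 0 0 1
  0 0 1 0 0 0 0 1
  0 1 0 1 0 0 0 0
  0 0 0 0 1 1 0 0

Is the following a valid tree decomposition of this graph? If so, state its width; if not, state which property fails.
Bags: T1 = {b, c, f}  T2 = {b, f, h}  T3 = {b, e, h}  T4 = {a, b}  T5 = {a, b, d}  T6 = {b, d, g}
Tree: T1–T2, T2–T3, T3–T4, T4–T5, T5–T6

No — edge (e,a) lies in no bag.

A tree decomposition must satisfy three properties: every vertex lies in some bag; for every edge, both endpoints lie together in some bag; and for every vertex, the bags containing it form a connected subtree. Here edge (e,a) lies in no bag, so the decomposition is invalid.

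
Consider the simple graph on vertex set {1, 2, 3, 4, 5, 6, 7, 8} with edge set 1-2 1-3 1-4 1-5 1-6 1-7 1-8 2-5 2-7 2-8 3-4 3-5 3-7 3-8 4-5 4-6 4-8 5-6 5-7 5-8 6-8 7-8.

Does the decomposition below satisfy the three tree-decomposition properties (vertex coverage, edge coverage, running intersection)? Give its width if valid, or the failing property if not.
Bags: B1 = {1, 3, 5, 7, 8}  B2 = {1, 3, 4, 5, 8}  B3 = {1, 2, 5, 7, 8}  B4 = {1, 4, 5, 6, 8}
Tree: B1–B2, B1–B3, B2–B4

Vertex coverage: the bags together contain {1, 2, 3, 4, 5, 6, 7, 8}, the full vertex set. Edge coverage: each edge of G has both endpoints in at least one bag. Running intersection: for every vertex, the bags containing it form a connected subtree. All three properties hold, so this is a valid tree decomposition of width max|bag| − 1 = 4, and hence tw(G) ≤ 4.

Yes; width 4.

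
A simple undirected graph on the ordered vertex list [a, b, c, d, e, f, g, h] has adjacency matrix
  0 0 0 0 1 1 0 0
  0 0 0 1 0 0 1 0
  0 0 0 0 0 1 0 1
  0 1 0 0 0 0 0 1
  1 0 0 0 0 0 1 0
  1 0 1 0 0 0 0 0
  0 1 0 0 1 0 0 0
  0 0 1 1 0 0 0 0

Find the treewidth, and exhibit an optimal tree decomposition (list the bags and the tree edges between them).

Treewidth 2.
One such decomposition:
Bags: B1 = {b, e, g}  B2 = {b, d, e}  B3 = {d, e, h}  B4 = {c, e, h}  B5 = {c, e, f}  B6 = {a, e, f}
Tree: B1–B2, B2–B3, B3–B4, B4–B5, B5–B6

Each bag holds 3 vertices, so the decomposition has width 2, which upper-bounds the treewidth. Since e–g–b–d–h–c–f–a–e is a cycle in G, G is not acyclic. Forests are exactly the graphs of treewidth ≤ 1, so tw(G) ≥ 2. Therefore the treewidth is 2.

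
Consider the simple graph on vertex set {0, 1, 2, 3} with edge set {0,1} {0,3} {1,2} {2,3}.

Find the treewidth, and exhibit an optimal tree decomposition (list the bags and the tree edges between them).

The largest bag has 3 vertices, giving width 2; this decomposition certifies tw(G) ≤ 2. For the lower bound, G contains the cycle 1–0–3–2–1, so G is not a forest; only forests have treewidth ≤ 1, hence tw(G) ≥ 2. Therefore the treewidth is 2.

Treewidth 2.
One such decomposition:
Bags: B1 = {0, 1, 3}  B2 = {1, 2, 3}
Tree: B1–B2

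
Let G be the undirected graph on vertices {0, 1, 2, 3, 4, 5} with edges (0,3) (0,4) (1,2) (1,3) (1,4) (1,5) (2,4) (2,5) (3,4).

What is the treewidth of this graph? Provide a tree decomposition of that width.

Treewidth 2.
One optimal decomposition is:
Bags: B1 = {1, 3, 4}  B2 = {1, 2, 4}  B3 = {0, 3, 4}  B4 = {1, 2, 5}
Tree: B1–B2, B1–B3, B2–B4

Each bag holds 3 vertices, so the decomposition has width 2, which upper-bounds the treewidth. On the other hand G contains the 3-clique {0, 3, 4}. A clique must lie in a single bag of any decomposition, so no decomposition can have width below 2. The upper and lower bounds meet at 2, so that is the treewidth.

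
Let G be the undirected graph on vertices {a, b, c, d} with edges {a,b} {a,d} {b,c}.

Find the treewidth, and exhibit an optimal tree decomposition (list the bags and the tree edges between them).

Treewidth 1.
One such decomposition:
Bags: B1 = {b, c}  B2 = {a, b}  B3 = {a, d}
Tree: B1–B2, B2–B3

Every bag has size at most 2, so the width is 2 − 1 = 1 and tw(G) ≤ 1. Any graph with an edge has treewidth ≥ 1, and G has the edge b–c. Hence tw(G) = 1 exactly.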